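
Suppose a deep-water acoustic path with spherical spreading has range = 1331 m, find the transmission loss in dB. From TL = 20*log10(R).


TL = 20*log10(1331) = 62.48

62.48 dB


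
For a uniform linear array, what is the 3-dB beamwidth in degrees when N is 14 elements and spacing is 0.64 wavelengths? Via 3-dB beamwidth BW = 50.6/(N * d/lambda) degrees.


BW = 50.6 / (14 * 0.64) = 50.6 / 8.96 = 5.65

5.65 deg


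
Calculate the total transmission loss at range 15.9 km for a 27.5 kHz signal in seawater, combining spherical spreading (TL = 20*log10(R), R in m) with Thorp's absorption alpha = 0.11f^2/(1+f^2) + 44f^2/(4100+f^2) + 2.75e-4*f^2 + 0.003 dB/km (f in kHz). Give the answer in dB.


198.08 dB


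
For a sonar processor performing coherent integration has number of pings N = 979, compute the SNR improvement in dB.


Gain = 10*log10(979) = 29.91

29.91 dB


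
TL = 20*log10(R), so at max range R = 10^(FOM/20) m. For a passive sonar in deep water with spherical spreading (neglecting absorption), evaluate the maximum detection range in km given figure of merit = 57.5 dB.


At max range FOM = TL, so 20*log10(R) = 57.5
R = 10^(57.5/20) = 749.89 m = 0.75 km

0.75 km


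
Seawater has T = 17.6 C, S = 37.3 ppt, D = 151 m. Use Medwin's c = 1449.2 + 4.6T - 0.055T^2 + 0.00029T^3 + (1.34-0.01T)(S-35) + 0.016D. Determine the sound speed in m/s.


c = 1449.2 + 4.6*17.6 - 0.055*17.6^2 + 0.00029*17.6^3 + (1.34 - 0.01*17.6)*(37.3 - 35) + 0.016*151 = 1519.8

1519.8 m/s


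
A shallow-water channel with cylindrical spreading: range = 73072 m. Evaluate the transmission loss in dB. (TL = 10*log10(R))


TL = 10*log10(73072) = 48.64

48.64 dB


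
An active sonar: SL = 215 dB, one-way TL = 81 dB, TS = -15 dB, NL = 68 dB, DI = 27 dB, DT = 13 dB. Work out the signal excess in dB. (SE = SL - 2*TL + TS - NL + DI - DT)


SE = SL - 2*TL + TS - NL + DI - DT = 215 - 2*81 + (-15) - 68 + 27 - 13 = -16

-16 dB


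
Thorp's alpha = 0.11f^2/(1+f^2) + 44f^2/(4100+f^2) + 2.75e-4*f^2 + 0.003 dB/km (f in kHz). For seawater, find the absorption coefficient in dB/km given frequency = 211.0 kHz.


f^2 = 44521.0
alpha = 0.11*44521.0/(1+44521.0) + 44*44521.0/(4100+44521.0) + 2.75e-4*44521.0 + 0.003 = 52.646

52.646 dB/km


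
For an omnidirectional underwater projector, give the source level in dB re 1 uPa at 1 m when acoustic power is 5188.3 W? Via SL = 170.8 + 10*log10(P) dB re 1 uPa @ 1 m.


SL = 170.8 + 10*log10(5188.3) = 170.8 + 37.15 = 207.95

207.95 dB


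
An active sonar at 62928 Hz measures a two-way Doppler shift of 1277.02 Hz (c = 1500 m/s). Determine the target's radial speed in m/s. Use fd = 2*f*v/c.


From fd = 2*f*v/c, v = c*fd/(2*f) = 1500 * 1277.02 / (2*62928) = 15.22

15.22 m/s


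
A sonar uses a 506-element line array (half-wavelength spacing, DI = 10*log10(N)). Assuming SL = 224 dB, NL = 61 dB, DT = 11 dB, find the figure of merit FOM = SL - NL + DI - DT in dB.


179.04 dB


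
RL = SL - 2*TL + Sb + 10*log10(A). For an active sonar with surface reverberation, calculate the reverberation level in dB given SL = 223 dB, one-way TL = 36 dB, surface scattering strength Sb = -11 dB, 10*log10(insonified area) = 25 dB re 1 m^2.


RL = SL - 2*TL + Sb + 10*log10(A) = 223 - 2*36 + (-11) + 25 = 165

165 dB


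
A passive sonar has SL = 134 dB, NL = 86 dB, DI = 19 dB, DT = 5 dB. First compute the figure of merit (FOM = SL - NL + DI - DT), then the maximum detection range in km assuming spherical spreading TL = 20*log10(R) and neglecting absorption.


Step 1: FOM = SL - NL + DI - DT = 134 - 86 + 19 - 5 = 62 dB
Step 2: at max range FOM = TL = 20*log10(R), so R = 10^(62/20) = 1258.93 m = 1.26 km

1.26 km


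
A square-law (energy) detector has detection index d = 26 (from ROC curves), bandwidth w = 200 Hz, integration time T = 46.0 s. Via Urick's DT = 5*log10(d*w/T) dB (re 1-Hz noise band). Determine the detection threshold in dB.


DT = 5*log10(d*w/T) = 5*log10(26 * 200 / 46.0) = 5*log10(113.04) = 10.27

10.27 dB


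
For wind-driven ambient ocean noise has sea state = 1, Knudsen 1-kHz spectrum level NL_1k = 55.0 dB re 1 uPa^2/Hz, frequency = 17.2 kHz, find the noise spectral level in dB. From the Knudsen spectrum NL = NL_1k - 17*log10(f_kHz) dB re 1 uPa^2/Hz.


34.0 dB


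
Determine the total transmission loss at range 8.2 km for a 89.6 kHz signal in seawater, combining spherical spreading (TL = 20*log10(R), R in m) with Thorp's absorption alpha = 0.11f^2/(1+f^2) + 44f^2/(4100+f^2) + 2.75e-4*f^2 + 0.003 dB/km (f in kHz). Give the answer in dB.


336.14 dB


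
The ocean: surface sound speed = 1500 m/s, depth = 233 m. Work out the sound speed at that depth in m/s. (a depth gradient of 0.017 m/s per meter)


c = 1500 + 0.017 * 233 = 1503.961

1503.961 m/s


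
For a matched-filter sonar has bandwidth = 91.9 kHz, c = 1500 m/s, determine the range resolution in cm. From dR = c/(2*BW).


dR = c/(2*BW) = 1500 / (2 * 91.9e3) = 0.0082 m = 0.82 cm

0.82 cm


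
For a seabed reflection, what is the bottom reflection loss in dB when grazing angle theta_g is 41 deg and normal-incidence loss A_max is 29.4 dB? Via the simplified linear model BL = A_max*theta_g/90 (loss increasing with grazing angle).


BL = A_max * theta_g / 90 = 29.4 * 41 / 90 = 13.39

13.39 dB


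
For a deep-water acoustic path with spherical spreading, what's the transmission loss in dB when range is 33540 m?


TL = 20*log10(33540) = 90.51

90.51 dB


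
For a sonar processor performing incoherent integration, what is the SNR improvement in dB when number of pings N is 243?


Gain = 5*log10(243) = 11.93

11.93 dB


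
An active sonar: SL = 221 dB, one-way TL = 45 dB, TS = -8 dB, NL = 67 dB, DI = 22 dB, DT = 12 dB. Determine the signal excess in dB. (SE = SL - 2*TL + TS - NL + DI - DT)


SE = SL - 2*TL + TS - NL + DI - DT = 221 - 2*45 + (-8) - 67 + 22 - 12 = 66

66 dB


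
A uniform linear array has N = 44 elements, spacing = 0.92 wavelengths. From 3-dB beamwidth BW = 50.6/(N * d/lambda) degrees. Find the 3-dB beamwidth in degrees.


1.25 deg


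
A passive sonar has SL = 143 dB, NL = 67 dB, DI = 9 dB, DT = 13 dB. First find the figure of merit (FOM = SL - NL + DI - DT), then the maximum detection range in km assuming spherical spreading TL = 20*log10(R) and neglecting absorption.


Step 1: FOM = SL - NL + DI - DT = 143 - 67 + 9 - 13 = 72 dB
Step 2: at max range FOM = TL = 20*log10(R), so R = 10^(72/20) = 3981.07 m = 3.98 km

3.98 km


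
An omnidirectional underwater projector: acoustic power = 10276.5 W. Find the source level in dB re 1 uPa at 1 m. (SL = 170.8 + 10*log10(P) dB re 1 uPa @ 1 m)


SL = 170.8 + 10*log10(10276.5) = 170.8 + 40.12 = 210.92

210.92 dB


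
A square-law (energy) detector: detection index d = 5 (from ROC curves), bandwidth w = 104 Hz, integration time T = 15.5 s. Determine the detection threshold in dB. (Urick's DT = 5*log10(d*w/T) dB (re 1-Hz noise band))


7.63 dB


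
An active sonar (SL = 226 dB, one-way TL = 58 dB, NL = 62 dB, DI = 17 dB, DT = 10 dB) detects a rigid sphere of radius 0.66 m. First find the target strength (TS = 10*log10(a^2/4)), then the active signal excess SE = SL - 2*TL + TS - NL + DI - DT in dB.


Step 1: TS = 10*log10(0.66^2/4) = -9.63 dB
Step 2: SE = SL - 2*TL + TS - NL + DI - DT = 226 - 2*58 + (-9.63) - 62 + 17 - 10 = 45.37

45.37 dB


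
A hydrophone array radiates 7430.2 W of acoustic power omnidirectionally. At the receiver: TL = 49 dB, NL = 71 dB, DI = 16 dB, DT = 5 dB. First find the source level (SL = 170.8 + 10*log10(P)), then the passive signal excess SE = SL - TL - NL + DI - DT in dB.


Step 1: SL = 170.8 + 10*log10(7430.2) = 209.51 dB
Step 2: SE = SL - TL - NL + DI - DT = 209.51 - 49 - 71 + 16 - 5 = 100.51

100.51 dB


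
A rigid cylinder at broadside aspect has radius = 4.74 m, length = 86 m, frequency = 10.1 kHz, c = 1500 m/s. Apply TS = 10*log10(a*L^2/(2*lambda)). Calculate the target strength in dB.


lambda = 1500/10100 = 0.14851 m
TS = 10*log10(4.74*86^2/(2*0.14851)) = 50.72

50.72 dB


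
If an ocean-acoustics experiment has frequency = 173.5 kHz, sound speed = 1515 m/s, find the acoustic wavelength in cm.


0.87 cm


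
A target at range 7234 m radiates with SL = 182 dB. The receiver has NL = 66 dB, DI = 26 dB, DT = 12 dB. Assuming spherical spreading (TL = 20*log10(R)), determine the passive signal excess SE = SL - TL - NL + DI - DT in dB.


Step 1: TL = 20*log10(7234) = 77.19 dB
Step 2: SE = 182 - 77.19 - 66 + 26 - 12 = 52.81

52.81 dB


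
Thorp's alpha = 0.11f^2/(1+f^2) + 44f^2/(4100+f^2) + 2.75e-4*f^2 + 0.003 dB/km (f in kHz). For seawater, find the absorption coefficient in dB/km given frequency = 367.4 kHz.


79.936 dB/km


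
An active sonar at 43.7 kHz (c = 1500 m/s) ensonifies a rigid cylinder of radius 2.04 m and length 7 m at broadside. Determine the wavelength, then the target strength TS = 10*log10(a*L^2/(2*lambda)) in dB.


Step 1: lambda = c/f = 1500/43700 = 0.03432 m
Step 2: TS = 10*log10(a*L^2/(2*lambda)) = 10*log10(2.04*7^2/(2*0.03432)) = 31.63

31.63 dB


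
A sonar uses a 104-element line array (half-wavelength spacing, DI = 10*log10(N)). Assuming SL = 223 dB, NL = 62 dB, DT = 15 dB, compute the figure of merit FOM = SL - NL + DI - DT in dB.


166.17 dB


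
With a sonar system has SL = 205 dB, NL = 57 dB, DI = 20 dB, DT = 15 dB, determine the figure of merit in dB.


FOM = SL - NL + DI - DT = 205 - 57 + 20 - 15 = 153

153 dB


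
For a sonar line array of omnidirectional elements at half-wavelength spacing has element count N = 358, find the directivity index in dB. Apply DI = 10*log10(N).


25.54 dB


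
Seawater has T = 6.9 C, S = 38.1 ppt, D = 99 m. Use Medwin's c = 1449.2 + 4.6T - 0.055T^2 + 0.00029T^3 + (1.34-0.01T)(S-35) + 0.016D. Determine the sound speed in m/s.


c = 1449.2 + 4.6*6.9 - 0.055*6.9^2 + 0.00029*6.9^3 + (1.34 - 0.01*6.9)*(38.1 - 35) + 0.016*99 = 1483.94

1483.94 m/s


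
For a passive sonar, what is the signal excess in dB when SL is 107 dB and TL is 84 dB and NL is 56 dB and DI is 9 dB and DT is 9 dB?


-33 dB


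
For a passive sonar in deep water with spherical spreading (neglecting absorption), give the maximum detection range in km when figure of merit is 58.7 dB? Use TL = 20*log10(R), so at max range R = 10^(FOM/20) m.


At max range FOM = TL, so 20*log10(R) = 58.7
R = 10^(58.7/20) = 860.99 m = 0.86 km

0.86 km


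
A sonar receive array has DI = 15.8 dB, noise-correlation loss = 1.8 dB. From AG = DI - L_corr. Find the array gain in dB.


AG = DI - L_corr = 15.8 - 1.8 = 14.0

14.0 dB


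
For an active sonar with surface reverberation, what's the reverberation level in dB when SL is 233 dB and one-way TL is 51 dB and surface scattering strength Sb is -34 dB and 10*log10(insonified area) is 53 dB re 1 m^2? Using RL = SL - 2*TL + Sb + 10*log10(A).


RL = SL - 2*TL + Sb + 10*log10(A) = 233 - 2*51 + (-34) + 53 = 150

150 dB


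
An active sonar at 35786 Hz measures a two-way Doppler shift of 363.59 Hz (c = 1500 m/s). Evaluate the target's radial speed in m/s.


From fd = 2*f*v/c, v = c*fd/(2*f) = 1500 * 363.59 / (2*35786) = 7.62

7.62 m/s


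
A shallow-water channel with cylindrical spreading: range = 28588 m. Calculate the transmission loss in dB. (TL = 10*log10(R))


44.56 dB


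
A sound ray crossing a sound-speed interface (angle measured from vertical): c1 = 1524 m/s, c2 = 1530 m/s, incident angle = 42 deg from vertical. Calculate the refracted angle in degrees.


42.2 deg


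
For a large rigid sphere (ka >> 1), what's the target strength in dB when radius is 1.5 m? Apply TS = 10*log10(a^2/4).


TS = 10*log10(1.5^2 / 4) = 10*log10(0.5625) = -2.5

-2.5 dB


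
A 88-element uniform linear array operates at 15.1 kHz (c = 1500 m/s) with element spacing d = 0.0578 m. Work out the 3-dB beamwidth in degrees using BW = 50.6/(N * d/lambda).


Step 1: lambda = 1500/15100 = 0.09934 m
Step 2: d/lambda = 0.0578/0.09934 = 0.5818
Step 3: BW = 50.6/(N * d/lambda) = 50.6/(88 * 0.5818) = 0.99

0.99 deg


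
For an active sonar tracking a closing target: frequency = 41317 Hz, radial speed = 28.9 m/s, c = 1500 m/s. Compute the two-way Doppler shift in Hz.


1592.08 Hz


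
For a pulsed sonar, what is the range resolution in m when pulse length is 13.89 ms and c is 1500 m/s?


10.4175 m


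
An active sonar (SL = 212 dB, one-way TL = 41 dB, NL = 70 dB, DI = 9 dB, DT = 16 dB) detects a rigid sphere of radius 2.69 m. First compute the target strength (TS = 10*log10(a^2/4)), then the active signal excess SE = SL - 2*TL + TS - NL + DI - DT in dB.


Step 1: TS = 10*log10(2.69^2/4) = 2.57 dB
Step 2: SE = SL - 2*TL + TS - NL + DI - DT = 212 - 2*41 + (2.57) - 70 + 9 - 16 = 55.57

55.57 dB


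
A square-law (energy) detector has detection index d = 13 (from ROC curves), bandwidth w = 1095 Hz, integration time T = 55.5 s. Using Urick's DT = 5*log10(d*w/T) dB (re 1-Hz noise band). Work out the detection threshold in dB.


DT = 5*log10(d*w/T) = 5*log10(13 * 1095 / 55.5) = 5*log10(256.49) = 12.05

12.05 dB


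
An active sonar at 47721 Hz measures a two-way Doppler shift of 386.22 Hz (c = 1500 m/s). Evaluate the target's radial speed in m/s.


From fd = 2*f*v/c, v = c*fd/(2*f) = 1500 * 386.22 / (2*47721) = 6.07

6.07 m/s


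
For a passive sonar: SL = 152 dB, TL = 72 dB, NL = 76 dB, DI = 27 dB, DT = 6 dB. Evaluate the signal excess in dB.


25 dB


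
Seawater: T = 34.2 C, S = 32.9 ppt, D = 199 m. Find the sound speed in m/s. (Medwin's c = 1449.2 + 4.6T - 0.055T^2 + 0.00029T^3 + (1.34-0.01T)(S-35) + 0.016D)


c = 1449.2 + 4.6*34.2 - 0.055*34.2^2 + 0.00029*34.2^3 + (1.34 - 0.01*34.2)*(32.9 - 35) + 0.016*199 = 1554.88

1554.88 m/s


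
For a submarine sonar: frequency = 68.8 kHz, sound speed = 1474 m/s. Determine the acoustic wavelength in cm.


2.14 cm


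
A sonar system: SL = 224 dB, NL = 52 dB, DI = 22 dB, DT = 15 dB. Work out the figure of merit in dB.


179 dB


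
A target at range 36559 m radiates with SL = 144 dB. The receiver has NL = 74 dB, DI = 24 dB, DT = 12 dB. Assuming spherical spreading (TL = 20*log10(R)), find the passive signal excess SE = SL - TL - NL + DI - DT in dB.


Step 1: TL = 20*log10(36559) = 91.26 dB
Step 2: SE = 144 - 91.26 - 74 + 24 - 12 = -9.26

-9.26 dB


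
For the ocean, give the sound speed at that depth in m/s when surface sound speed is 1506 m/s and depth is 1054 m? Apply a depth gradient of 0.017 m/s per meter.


c = 1506 + 0.017 * 1054 = 1523.918

1523.918 m/s


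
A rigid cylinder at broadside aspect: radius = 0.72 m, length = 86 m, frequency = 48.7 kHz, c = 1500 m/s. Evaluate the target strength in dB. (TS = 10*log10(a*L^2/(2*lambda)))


49.37 dB


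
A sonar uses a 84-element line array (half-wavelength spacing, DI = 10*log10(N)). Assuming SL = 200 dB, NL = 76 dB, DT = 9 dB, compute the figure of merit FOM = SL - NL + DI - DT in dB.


Step 1: DI = 10*log10(84) = 19.24 dB
Step 2: FOM = SL - NL + DI - DT = 200 - 76 + 19.24 - 9 = 134.24

134.24 dB


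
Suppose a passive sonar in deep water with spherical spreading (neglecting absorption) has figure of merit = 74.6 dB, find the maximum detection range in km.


5.37 km


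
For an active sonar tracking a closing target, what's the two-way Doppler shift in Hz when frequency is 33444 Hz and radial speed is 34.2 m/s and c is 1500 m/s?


fd = 2*f*v/c = 2 * 33444 * 34.2 / 1500 = 1525.05

1525.05 Hz


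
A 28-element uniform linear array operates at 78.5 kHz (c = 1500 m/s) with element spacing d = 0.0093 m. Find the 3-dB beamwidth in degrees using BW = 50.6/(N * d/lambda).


3.71 deg


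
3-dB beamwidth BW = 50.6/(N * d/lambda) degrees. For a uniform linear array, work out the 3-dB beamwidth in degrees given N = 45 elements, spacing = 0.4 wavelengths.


2.81 deg


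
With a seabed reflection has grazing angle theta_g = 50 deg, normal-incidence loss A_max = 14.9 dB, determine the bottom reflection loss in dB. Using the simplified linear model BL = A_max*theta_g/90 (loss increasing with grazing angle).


BL = A_max * theta_g / 90 = 14.9 * 50 / 90 = 8.28

8.28 dB


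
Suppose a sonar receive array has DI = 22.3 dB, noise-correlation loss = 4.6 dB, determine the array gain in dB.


17.7 dB


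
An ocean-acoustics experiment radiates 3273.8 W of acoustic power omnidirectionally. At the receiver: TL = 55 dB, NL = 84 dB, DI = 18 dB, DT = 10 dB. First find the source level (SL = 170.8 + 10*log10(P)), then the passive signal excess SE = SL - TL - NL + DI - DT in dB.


Step 1: SL = 170.8 + 10*log10(3273.8) = 205.95 dB
Step 2: SE = SL - TL - NL + DI - DT = 205.95 - 55 - 84 + 18 - 10 = 74.95

74.95 dB


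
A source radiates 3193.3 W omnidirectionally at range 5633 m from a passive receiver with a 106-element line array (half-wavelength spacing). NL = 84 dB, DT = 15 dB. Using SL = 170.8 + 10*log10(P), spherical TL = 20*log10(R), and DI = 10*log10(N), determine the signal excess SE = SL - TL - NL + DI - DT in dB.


Step 1: SL = 170.8 + 10*log10(3193.3) = 205.84 dB
Step 2: TL = 20*log10(5633) = 75.01 dB
Step 3: DI = 10*log10(106) = 20.25 dB
Step 4: SE = SL - TL - NL + DI - DT = 205.84 - 75.01 - 84 + 20.25 - 15 = 52.08

52.08 dB


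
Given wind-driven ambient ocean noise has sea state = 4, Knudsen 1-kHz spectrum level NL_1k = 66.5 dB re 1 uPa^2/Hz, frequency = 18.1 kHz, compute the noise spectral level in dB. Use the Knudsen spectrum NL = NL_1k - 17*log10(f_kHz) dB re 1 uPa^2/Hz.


45.12 dB


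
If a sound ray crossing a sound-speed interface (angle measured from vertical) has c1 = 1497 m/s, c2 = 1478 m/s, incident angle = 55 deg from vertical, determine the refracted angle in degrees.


sin(theta2) = (c2/c1)*sin(theta1) = (1478/1497)*sin(55 deg) = 0.80876
theta2 = arcsin(0.80876) = 53.97

53.97 deg


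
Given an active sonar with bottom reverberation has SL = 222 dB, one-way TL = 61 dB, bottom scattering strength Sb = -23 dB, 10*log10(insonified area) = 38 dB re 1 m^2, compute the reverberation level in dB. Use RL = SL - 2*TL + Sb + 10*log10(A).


RL = SL - 2*TL + Sb + 10*log10(A) = 222 - 2*61 + (-23) + 38 = 115

115 dB


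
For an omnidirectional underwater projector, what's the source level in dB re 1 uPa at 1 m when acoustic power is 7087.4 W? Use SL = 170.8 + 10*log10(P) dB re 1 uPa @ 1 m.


SL = 170.8 + 10*log10(7087.4) = 170.8 + 38.5 = 209.3

209.3 dB


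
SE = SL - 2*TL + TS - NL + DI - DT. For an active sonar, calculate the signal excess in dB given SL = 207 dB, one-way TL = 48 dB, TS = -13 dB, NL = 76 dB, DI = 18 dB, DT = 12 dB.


28 dB


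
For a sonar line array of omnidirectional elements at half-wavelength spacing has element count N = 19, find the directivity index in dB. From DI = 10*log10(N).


DI = 10*log10(19) = 12.79

12.79 dB


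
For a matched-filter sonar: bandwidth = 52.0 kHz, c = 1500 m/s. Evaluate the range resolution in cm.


1.44 cm


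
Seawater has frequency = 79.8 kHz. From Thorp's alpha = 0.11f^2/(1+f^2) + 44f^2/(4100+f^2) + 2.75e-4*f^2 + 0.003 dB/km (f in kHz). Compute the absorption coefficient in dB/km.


f^2 = 6368.04
alpha = 0.11*6368.04/(1+6368.04) + 44*6368.04/(4100+6368.04) + 2.75e-4*6368.04 + 0.003 = 28.631

28.631 dB/km


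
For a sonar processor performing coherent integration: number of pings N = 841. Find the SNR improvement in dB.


29.25 dB


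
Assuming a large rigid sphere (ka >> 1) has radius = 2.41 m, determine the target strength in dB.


TS = 10*log10(2.41^2 / 4) = 10*log10(1.452025) = 1.62

1.62 dB


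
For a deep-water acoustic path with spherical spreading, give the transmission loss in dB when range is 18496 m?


TL = 20*log10(18496) = 85.34

85.34 dB


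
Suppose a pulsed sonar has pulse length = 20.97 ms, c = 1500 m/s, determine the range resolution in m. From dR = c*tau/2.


15.7275 m


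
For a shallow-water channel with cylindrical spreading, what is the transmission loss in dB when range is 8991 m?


TL = 10*log10(8991) = 39.54

39.54 dB


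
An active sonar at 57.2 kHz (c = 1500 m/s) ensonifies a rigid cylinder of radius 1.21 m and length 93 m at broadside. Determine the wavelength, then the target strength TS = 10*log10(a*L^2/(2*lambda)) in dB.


Step 1: lambda = c/f = 1500/57200 = 0.02622 m
Step 2: TS = 10*log10(a*L^2/(2*lambda)) = 10*log10(1.21*93^2/(2*0.02622)) = 53.0

53.0 dB


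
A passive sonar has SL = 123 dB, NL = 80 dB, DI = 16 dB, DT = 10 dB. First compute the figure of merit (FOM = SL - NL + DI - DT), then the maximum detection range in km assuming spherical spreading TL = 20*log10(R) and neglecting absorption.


Step 1: FOM = SL - NL + DI - DT = 123 - 80 + 16 - 10 = 49 dB
Step 2: at max range FOM = TL = 20*log10(R), so R = 10^(49/20) = 281.84 m = 0.28 km

0.28 km


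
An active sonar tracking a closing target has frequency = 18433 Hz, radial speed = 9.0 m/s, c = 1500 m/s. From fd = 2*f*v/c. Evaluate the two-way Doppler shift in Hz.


fd = 2*f*v/c = 2 * 18433 * 9.0 / 1500 = 221.2

221.2 Hz


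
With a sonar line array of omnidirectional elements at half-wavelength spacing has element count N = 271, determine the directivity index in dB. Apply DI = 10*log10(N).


DI = 10*log10(271) = 24.33

24.33 dB


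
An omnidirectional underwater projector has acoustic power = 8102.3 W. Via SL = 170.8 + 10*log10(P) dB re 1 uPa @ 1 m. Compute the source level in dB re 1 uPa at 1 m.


SL = 170.8 + 10*log10(8102.3) = 170.8 + 39.09 = 209.89

209.89 dB


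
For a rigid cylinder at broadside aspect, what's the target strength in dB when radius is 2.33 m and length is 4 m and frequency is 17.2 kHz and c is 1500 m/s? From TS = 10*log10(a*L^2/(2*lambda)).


lambda = 1500/17200 = 0.08721 m
TS = 10*log10(2.33*4^2/(2*0.08721)) = 23.3

23.3 dB


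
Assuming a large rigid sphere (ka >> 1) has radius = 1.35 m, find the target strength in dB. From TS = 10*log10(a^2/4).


TS = 10*log10(1.35^2 / 4) = 10*log10(0.455625) = -3.41

-3.41 dB


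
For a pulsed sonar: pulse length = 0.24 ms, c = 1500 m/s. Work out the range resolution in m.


0.18 m


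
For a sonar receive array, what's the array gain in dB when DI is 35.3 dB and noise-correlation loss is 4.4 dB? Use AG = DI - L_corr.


AG = DI - L_corr = 35.3 - 4.4 = 30.9

30.9 dB


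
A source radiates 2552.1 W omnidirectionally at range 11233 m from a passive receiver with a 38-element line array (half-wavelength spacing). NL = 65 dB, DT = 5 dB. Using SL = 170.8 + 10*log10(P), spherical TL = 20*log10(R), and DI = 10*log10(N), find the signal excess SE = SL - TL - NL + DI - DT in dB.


Step 1: SL = 170.8 + 10*log10(2552.1) = 204.87 dB
Step 2: TL = 20*log10(11233) = 81.01 dB
Step 3: DI = 10*log10(38) = 15.8 dB
Step 4: SE = SL - TL - NL + DI - DT = 204.87 - 81.01 - 65 + 15.8 - 5 = 69.66

69.66 dB


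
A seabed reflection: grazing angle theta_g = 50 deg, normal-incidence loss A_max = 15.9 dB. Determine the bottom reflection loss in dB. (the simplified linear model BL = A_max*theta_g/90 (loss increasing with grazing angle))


BL = A_max * theta_g / 90 = 15.9 * 50 / 90 = 8.83

8.83 dB


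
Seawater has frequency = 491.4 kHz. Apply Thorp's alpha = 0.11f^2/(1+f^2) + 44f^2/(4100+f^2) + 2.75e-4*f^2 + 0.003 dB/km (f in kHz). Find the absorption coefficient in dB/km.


109.784 dB/km


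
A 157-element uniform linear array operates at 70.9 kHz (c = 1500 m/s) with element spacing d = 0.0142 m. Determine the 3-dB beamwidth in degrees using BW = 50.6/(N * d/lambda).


0.48 deg


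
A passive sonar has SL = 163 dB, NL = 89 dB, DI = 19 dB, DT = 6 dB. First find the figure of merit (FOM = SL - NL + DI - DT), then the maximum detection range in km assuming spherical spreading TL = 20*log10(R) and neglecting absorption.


Step 1: FOM = SL - NL + DI - DT = 163 - 89 + 19 - 6 = 87 dB
Step 2: at max range FOM = TL = 20*log10(R), so R = 10^(87/20) = 22387.21 m = 22.39 km

22.39 km


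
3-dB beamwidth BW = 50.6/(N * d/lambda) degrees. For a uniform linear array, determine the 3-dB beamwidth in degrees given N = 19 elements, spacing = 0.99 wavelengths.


BW = 50.6 / (19 * 0.99) = 50.6 / 18.81 = 2.69

2.69 deg


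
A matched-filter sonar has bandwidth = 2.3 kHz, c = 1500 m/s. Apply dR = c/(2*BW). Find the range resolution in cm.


dR = c/(2*BW) = 1500 / (2 * 2.3e3) = 0.3261 m = 32.61 cm

32.61 cm


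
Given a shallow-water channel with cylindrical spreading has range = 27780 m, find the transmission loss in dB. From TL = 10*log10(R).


TL = 10*log10(27780) = 44.44

44.44 dB


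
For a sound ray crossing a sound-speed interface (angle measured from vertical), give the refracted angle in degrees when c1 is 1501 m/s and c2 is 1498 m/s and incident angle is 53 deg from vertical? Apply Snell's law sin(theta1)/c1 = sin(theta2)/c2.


sin(theta2) = (c2/c1)*sin(theta1) = (1498/1501)*sin(53 deg) = 0.79704
theta2 = arcsin(0.79704) = 52.85

52.85 deg


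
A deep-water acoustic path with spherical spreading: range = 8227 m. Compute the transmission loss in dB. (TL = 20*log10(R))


TL = 20*log10(8227) = 78.3

78.3 dB


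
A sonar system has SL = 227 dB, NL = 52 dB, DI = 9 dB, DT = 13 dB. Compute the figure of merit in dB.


171 dB


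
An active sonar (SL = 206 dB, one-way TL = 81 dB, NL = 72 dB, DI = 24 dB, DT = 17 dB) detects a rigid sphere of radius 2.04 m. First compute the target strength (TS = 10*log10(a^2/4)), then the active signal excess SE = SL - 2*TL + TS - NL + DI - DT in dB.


Step 1: TS = 10*log10(2.04^2/4) = 0.17 dB
Step 2: SE = SL - 2*TL + TS - NL + DI - DT = 206 - 2*81 + (0.17) - 72 + 24 - 17 = -20.83

-20.83 dB


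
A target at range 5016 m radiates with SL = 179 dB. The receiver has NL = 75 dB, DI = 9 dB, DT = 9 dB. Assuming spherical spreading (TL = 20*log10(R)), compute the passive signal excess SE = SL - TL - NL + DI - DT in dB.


Step 1: TL = 20*log10(5016) = 74.01 dB
Step 2: SE = 179 - 74.01 - 75 + 9 - 9 = 29.99

29.99 dB


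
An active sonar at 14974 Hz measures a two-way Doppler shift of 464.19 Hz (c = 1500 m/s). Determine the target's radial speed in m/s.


From fd = 2*f*v/c, v = c*fd/(2*f) = 1500 * 464.19 / (2*14974) = 23.25

23.25 m/s


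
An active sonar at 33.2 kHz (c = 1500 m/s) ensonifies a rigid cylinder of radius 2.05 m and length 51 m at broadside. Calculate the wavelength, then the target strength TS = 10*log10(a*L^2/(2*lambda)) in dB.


Step 1: lambda = c/f = 1500/33200 = 0.04518 m
Step 2: TS = 10*log10(a*L^2/(2*lambda)) = 10*log10(2.05*51^2/(2*0.04518)) = 47.71

47.71 dB


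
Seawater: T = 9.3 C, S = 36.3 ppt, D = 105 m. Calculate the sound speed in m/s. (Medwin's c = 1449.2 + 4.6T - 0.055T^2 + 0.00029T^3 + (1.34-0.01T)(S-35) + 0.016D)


c = 1449.2 + 4.6*9.3 - 0.055*9.3^2 + 0.00029*9.3^3 + (1.34 - 0.01*9.3)*(36.3 - 35) + 0.016*105 = 1490.76

1490.76 m/s


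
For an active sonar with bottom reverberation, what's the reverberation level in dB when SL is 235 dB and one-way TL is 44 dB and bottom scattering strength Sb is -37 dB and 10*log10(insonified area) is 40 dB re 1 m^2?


RL = SL - 2*TL + Sb + 10*log10(A) = 235 - 2*44 + (-37) + 40 = 150

150 dB


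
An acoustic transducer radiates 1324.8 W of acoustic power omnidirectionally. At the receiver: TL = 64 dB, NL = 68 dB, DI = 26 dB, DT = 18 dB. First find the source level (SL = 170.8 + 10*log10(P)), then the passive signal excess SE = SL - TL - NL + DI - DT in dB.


Step 1: SL = 170.8 + 10*log10(1324.8) = 202.02 dB
Step 2: SE = SL - TL - NL + DI - DT = 202.02 - 64 - 68 + 26 - 18 = 78.02

78.02 dB


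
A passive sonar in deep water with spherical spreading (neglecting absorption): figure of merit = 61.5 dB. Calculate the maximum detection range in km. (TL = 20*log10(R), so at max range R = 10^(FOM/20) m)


At max range FOM = TL, so 20*log10(R) = 61.5
R = 10^(61.5/20) = 1188.5 m = 1.19 km

1.19 km


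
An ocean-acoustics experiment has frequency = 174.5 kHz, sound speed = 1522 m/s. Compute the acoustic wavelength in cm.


lambda = c/f = 1522 / 174500 = 0.0087 m = 0.87 cm

0.87 cm


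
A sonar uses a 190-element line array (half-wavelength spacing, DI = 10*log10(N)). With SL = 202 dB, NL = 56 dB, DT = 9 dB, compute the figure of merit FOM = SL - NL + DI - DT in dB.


159.79 dB


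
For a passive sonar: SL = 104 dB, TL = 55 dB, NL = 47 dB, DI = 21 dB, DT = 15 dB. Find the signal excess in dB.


SE = SL - TL - NL + DI - DT = 104 - 55 - 47 + 21 - 15 = 8

8 dB


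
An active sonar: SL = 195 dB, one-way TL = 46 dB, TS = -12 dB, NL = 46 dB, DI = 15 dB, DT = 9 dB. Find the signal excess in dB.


51 dB


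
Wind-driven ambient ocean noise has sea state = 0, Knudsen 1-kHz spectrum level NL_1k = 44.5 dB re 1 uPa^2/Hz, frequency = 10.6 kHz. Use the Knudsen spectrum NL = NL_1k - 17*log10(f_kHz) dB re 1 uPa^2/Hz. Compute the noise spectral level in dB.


NL = NL_1k - 17*log10(f_kHz) = 44.5 - 17*log10(10.6) = 44.5 - (17.43) = 27.07

27.07 dB


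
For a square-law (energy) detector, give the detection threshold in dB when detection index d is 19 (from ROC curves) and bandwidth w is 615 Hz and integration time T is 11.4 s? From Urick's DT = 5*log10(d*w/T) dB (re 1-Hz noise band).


DT = 5*log10(d*w/T) = 5*log10(19 * 615 / 11.4) = 5*log10(1025.0) = 15.05

15.05 dB


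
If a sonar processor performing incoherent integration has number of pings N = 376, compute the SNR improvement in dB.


12.88 dB


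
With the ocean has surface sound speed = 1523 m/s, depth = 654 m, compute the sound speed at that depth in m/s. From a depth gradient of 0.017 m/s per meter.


c = 1523 + 0.017 * 654 = 1534.118

1534.118 m/s


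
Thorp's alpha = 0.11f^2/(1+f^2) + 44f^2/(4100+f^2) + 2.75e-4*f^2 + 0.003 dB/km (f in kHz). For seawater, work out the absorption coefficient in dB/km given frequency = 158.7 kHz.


f^2 = 25185.69
alpha = 0.11*25185.69/(1+25185.69) + 44*25185.69/(4100+25185.69) + 2.75e-4*25185.69 + 0.003 = 44.879

44.879 dB/km


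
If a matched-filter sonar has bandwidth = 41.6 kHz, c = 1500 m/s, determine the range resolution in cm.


1.8 cm


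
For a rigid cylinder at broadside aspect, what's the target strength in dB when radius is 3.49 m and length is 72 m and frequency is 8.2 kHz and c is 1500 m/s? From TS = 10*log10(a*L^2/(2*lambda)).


lambda = 1500/8200 = 0.18293 m
TS = 10*log10(3.49*72^2/(2*0.18293)) = 46.94

46.94 dB


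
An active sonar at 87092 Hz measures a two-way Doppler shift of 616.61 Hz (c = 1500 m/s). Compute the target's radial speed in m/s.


From fd = 2*f*v/c, v = c*fd/(2*f) = 1500 * 616.61 / (2*87092) = 5.31

5.31 m/s


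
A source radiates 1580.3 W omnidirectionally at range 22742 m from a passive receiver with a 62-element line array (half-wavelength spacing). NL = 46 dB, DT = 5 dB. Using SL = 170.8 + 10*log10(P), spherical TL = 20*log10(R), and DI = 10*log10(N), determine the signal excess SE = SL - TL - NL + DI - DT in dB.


82.57 dB


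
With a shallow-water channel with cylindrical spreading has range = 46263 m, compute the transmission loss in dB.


TL = 10*log10(46263) = 46.65

46.65 dB


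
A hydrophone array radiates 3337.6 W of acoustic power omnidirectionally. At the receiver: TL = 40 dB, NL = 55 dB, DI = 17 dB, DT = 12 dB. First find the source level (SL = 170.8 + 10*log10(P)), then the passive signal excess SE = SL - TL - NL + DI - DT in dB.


Step 1: SL = 170.8 + 10*log10(3337.6) = 206.03 dB
Step 2: SE = SL - TL - NL + DI - DT = 206.03 - 40 - 55 + 17 - 12 = 116.03

116.03 dB


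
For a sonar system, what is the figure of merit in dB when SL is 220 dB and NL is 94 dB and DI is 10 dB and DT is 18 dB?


FOM = SL - NL + DI - DT = 220 - 94 + 10 - 18 = 118

118 dB


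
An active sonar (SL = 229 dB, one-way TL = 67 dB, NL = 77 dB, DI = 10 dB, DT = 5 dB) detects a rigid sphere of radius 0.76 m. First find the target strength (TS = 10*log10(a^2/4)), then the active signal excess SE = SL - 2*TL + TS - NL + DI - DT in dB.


Step 1: TS = 10*log10(0.76^2/4) = -8.4 dB
Step 2: SE = SL - 2*TL + TS - NL + DI - DT = 229 - 2*67 + (-8.4) - 77 + 10 - 5 = 14.6

14.6 dB


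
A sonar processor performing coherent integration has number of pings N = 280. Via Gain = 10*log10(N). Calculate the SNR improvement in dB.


Gain = 10*log10(280) = 24.47

24.47 dB


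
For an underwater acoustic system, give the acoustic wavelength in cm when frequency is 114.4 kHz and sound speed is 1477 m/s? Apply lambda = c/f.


lambda = c/f = 1477 / 114400 = 0.0129 m = 1.29 cm

1.29 cm


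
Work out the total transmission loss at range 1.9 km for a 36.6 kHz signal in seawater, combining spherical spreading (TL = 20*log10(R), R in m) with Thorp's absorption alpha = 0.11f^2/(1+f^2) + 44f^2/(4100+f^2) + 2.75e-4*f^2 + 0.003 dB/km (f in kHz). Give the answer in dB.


Step 1 (Thorp): alpha = 0.11*1339.56/(1+1339.56) + 44*1339.56/(4100+1339.56) + 2.75e-4*1339.56 + 0.003 = 11.3168 dB/km
Step 2: TL_spread = 20*log10(1900) = 65.58 dB
Step 3: TL_abs = alpha*R = 11.3168 * 1.9 = 21.5 dB
Step 4: TL_total = 65.58 + 21.5 = 87.08

87.08 dB


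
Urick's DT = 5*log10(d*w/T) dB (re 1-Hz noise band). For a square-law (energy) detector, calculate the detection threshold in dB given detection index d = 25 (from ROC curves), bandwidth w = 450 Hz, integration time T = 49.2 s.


11.8 dB


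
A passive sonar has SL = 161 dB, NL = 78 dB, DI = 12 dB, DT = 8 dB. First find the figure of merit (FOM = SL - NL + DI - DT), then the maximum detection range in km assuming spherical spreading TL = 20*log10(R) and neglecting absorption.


Step 1: FOM = SL - NL + DI - DT = 161 - 78 + 12 - 8 = 87 dB
Step 2: at max range FOM = TL = 20*log10(R), so R = 10^(87/20) = 22387.21 m = 22.39 km

22.39 km


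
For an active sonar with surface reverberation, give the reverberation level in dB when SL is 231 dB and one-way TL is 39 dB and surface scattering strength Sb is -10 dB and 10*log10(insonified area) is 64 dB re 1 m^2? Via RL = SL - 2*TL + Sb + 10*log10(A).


RL = SL - 2*TL + Sb + 10*log10(A) = 231 - 2*39 + (-10) + 64 = 207

207 dB


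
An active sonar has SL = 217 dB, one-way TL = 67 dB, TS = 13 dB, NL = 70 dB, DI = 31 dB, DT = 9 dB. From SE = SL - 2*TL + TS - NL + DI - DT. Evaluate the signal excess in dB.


SE = SL - 2*TL + TS - NL + DI - DT = 217 - 2*67 + (13) - 70 + 31 - 9 = 48

48 dB


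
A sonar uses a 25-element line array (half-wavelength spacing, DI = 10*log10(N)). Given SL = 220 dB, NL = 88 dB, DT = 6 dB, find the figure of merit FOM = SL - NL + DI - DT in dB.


Step 1: DI = 10*log10(25) = 13.98 dB
Step 2: FOM = SL - NL + DI - DT = 220 - 88 + 13.98 - 6 = 139.98

139.98 dB


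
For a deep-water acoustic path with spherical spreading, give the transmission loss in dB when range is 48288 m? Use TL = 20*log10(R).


TL = 20*log10(48288) = 93.68

93.68 dB


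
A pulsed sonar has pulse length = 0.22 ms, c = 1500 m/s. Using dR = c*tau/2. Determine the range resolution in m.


dR = c*tau/2 = 1500 * 0.22e-3 / 2 = 0.165

0.165 m


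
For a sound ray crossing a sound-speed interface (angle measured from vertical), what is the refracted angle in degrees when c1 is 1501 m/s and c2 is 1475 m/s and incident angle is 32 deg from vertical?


31.38 deg


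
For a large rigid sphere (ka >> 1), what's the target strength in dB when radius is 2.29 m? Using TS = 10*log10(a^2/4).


TS = 10*log10(2.29^2 / 4) = 10*log10(1.311025) = 1.18

1.18 dB


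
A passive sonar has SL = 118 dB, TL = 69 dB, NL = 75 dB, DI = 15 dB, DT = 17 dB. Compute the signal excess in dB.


SE = SL - TL - NL + DI - DT = 118 - 69 - 75 + 15 - 17 = -28

-28 dB


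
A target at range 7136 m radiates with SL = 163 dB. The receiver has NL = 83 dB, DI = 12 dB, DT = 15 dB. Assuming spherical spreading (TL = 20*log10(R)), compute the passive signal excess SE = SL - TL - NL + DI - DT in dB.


-0.07 dB


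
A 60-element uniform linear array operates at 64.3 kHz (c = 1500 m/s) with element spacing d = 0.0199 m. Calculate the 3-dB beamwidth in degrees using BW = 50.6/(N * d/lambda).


0.99 deg


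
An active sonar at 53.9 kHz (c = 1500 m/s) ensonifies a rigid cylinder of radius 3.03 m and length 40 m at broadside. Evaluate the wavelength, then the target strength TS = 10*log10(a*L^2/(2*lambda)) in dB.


Step 1: lambda = c/f = 1500/53900 = 0.02783 m
Step 2: TS = 10*log10(a*L^2/(2*lambda)) = 10*log10(3.03*40^2/(2*0.02783)) = 49.4

49.4 dB


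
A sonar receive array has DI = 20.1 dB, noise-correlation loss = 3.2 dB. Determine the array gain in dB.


AG = DI - L_corr = 20.1 - 3.2 = 16.9

16.9 dB


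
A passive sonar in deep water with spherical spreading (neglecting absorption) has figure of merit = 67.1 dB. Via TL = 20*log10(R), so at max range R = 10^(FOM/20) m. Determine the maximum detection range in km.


At max range FOM = TL, so 20*log10(R) = 67.1
R = 10^(67.1/20) = 2264.64 m = 2.26 km

2.26 km


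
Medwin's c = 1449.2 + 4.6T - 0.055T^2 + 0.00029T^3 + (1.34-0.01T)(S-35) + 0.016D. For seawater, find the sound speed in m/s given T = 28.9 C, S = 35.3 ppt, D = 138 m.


1545.73 m/s


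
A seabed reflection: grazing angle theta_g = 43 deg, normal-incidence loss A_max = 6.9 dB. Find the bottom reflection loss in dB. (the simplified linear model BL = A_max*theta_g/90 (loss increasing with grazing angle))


BL = A_max * theta_g / 90 = 6.9 * 43 / 90 = 3.3

3.3 dB


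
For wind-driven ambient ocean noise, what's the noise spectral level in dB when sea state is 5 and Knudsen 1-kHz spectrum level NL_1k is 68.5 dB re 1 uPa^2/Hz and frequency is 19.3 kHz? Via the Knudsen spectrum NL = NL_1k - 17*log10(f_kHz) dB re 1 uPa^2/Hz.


NL = NL_1k - 17*log10(f_kHz) = 68.5 - 17*log10(19.3) = 68.5 - (21.85) = 46.65

46.65 dB


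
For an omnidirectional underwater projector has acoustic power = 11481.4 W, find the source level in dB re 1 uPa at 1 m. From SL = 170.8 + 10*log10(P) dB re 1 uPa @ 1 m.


SL = 170.8 + 10*log10(11481.4) = 170.8 + 40.6 = 211.4

211.4 dB


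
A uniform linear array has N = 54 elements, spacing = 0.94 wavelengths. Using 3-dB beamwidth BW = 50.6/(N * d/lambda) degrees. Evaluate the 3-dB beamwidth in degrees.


1.0 deg


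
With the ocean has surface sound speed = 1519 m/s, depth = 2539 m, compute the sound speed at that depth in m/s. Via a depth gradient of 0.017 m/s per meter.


c = 1519 + 0.017 * 2539 = 1562.163

1562.163 m/s


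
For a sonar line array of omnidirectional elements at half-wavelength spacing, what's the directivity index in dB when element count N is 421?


DI = 10*log10(421) = 26.24

26.24 dB


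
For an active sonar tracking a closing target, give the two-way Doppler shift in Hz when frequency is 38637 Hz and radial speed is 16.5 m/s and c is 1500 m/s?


fd = 2*f*v/c = 2 * 38637 * 16.5 / 1500 = 850.01

850.01 Hz


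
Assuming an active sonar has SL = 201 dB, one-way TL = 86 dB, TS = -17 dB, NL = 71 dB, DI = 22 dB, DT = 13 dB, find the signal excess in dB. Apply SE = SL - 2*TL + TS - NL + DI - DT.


SE = SL - 2*TL + TS - NL + DI - DT = 201 - 2*86 + (-17) - 71 + 22 - 13 = -50

-50 dB


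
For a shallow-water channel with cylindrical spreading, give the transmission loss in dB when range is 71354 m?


TL = 10*log10(71354) = 48.53

48.53 dB


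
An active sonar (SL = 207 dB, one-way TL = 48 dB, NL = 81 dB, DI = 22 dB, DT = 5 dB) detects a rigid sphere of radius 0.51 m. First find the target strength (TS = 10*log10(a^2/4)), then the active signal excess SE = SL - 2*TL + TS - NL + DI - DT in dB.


Step 1: TS = 10*log10(0.51^2/4) = -11.87 dB
Step 2: SE = SL - 2*TL + TS - NL + DI - DT = 207 - 2*48 + (-11.87) - 81 + 22 - 5 = 35.13

35.13 dB


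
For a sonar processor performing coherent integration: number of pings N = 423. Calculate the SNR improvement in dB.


Gain = 10*log10(423) = 26.26

26.26 dB
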